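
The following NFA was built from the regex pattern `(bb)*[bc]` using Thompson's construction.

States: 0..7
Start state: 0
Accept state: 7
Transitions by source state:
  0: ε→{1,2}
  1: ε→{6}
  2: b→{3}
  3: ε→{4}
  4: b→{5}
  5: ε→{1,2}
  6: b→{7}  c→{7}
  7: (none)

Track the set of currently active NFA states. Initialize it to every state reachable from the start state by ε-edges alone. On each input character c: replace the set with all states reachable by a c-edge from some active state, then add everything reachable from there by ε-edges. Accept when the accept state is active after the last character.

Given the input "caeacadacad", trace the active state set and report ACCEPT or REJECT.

initial (ε-close {0}): {0,1,2,6}
'c' @ 1: {7}  (accept∈set)
'a' @ 2: {}  — dead — no transitions
rest 'eacadacad' ignored (set empty)
after full input: {}  (accept=7 not in)

Answer: REJECT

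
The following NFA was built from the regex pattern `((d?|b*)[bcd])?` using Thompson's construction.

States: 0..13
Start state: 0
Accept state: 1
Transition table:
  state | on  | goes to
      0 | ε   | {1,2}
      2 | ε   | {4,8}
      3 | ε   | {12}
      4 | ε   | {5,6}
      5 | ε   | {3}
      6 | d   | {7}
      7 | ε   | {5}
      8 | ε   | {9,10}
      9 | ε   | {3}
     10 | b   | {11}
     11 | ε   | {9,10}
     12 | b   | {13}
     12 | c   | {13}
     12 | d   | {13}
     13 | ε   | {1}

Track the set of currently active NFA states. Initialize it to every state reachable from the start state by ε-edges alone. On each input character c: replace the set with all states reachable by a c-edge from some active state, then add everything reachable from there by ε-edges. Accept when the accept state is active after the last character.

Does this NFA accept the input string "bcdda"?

initial (ε-close {0}): {0,1,2,3,4,5,6,8,9,10,12}
'b' @ 1: {1,3,9,10,11,12,13}  (accept∈set)
'c' @ 2: {1,13}  (accept∈set)
'd' @ 3: {}  — dead — no transitions
rest 'da' ignored (set empty)
after full input: {}  (accept=1 not in)

Answer: REJECT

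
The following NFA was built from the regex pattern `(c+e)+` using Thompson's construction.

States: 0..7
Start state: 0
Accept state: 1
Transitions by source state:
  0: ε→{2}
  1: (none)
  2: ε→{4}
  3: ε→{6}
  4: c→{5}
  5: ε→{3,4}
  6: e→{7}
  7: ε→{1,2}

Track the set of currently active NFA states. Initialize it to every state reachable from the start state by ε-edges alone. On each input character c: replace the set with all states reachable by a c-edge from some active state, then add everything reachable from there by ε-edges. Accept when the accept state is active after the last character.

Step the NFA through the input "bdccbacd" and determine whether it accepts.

initial (ε-close {0}): {0,2,4}
'b' @ 1: {}  — no active states
rest 'dccbacd' ignored (set empty)
final: {}; accept 1 not in set

Answer: REJECT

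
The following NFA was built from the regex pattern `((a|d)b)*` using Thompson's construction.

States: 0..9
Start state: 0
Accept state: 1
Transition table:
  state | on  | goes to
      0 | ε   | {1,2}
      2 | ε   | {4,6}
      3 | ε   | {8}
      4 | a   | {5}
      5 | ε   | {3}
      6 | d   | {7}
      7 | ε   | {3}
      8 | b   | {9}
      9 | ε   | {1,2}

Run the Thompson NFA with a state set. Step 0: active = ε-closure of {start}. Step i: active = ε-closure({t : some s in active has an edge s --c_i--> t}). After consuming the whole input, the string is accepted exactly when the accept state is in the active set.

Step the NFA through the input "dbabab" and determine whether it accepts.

start: ε-closure({0}) = {0,1,2,4,6}
'd' @ 1: {3,7,8}
'b' @ 2: {1,2,4,6,9}  ✓accept
'a' @ 3: {3,5,8}
'b' @ 4: {1,2,4,6,9}  ✓accept
'a' @ 5: {3,5,8}
'b' @ 6: {1,2,4,6,9}  ✓accept
end set {1,2,4,6,9} — state 1 in

Answer: ACCEPT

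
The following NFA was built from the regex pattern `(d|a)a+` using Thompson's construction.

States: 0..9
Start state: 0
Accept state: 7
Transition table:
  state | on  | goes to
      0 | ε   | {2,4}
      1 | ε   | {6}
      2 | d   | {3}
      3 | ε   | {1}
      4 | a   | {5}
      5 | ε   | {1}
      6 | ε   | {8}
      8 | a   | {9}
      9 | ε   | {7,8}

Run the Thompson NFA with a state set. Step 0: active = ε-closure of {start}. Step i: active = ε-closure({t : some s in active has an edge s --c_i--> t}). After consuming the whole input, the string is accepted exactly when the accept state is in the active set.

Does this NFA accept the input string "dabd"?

initial (ε-close {0}): {0,2,4}
'd' @ 1: {1,3,6,8}
'a' @ 2: {7,8,9}  (accept∈set)
'b' @ 3: {}  — dead — no transitions
rest 'd' ignored (set empty)
after full input: {}  (accept=7 not in)

Answer: REJECT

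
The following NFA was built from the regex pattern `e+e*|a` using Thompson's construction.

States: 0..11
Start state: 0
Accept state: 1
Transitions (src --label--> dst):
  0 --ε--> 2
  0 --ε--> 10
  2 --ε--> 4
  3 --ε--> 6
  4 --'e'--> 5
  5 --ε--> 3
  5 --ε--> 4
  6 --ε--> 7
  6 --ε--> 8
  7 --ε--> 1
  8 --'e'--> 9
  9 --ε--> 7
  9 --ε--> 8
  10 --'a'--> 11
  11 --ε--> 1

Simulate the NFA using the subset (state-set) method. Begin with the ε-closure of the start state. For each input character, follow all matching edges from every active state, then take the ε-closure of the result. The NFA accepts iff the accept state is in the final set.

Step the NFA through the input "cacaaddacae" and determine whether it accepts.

initial (ε-close {0}): {0,2,4,10}
'c' @ 1: {}  — no active states
rest 'acaaddacae' ignored (set empty)
after full input: {}  (accept=1 not in)

Answer: REJECT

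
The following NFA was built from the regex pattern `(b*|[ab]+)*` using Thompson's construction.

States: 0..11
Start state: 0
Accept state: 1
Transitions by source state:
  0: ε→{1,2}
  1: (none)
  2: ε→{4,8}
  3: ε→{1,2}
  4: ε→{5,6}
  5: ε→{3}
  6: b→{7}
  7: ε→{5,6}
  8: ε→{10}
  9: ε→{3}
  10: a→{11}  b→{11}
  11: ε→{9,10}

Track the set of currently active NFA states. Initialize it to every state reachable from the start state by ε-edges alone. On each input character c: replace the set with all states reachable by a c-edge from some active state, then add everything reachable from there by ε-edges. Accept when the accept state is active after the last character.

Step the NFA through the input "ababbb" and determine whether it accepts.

S₀ = ε-closure({0}) = {0,1,2,3,4,5,6,8,10}
'a' @ 1: {1,2,3,4,5,6,8,9,10,11}  (accept∈set)
'b' @ 2: {1,2,3,4,5,6,7,8,9,10,11}  (accept∈set)
'a' @ 3: {1,2,3,4,5,6,8,9,10,11}  (accept∈set)
'b' @ 4: {1,2,3,4,5,6,7,8,9,10,11}  (accept∈set)
'b' @ 5: {1,2,3,4,5,6,7,8,9,10,11}  (accept∈set)
'b' @ 6: {1,2,3,4,5,6,7,8,9,10,11}  (accept∈set)
after full input: {1,2,3,4,5,6,7,8,9,10,11}  (accept=1 in)

Answer: ACCEPT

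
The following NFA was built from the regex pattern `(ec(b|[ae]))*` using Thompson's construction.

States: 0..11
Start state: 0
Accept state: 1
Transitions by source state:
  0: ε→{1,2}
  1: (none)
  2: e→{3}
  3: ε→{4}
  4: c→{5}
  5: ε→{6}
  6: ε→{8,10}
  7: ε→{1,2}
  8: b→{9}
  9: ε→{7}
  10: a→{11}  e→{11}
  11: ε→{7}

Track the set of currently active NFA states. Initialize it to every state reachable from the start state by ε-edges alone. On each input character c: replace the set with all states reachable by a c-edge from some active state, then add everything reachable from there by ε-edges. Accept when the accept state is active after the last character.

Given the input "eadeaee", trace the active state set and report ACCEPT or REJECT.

S₀ = ε-closure({0}) = {0,1,2}
'e' @ 1: {3,4}
'a' @ 2: {}  — state set empty
rest 'deaee' ignored (set empty)
end set {} — state 1 not in

Answer: REJECT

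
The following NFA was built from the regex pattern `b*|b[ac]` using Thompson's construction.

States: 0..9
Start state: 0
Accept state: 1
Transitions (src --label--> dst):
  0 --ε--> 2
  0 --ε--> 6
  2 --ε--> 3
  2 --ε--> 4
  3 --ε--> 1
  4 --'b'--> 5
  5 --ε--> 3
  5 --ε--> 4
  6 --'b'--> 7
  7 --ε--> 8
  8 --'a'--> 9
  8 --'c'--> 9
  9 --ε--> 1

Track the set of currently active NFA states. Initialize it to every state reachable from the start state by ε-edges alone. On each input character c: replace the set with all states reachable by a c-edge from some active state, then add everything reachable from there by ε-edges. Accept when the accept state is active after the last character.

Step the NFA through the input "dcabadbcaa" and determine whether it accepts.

S₀ = ε-closure({0}) = {0,1,2,3,4,6}
'd' @ 1: {}  — dead — no transitions
rest 'cabadbcaa' ignored (set empty)
final: {}; accept 1 not in set

Answer: REJECT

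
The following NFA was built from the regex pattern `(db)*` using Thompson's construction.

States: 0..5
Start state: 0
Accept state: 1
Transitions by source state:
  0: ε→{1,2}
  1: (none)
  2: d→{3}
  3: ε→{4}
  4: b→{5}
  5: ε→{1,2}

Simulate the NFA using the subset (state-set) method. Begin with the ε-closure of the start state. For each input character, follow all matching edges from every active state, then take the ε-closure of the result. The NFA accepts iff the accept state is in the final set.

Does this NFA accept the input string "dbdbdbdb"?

start: ε-closure({0}) = {0,1,2}
'd' @ 1: {3,4}
'b' @ 2: {1,2,5}  ✓accept
'd' @ 3: {3,4}
'b' @ 4: {1,2,5}  ✓accept
'd' @ 5: {3,4}
'b' @ 6: {1,2,5}  ✓accept
'd' @ 7: {3,4}
'b' @ 8: {1,2,5}  ✓accept
end set {1,2,5} — state 1 in

Answer: ACCEPT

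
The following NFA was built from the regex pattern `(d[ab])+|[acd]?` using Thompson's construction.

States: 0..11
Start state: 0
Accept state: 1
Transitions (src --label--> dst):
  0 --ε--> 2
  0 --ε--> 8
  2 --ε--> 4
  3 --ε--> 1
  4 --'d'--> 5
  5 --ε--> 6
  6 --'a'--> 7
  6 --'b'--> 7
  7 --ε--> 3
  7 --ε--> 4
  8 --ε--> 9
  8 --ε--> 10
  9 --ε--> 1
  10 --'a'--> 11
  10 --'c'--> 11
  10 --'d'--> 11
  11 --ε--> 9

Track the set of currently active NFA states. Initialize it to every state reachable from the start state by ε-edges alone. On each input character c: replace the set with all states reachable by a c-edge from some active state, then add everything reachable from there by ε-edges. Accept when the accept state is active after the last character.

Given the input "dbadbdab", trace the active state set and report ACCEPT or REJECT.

Answer: REJECT

Derivation:
S₀ = ε-closure({0}) = {0,1,2,4,8,9,10}
'd' @ 1: {1,5,6,9,11}  (accept∈set)
'b' @ 2: {1,3,4,7}  (accept∈set)
'a' @ 3: {}  — dead — no transitions
rest 'dbdab' ignored (set empty)
after full input: {}  (accept=1 not in)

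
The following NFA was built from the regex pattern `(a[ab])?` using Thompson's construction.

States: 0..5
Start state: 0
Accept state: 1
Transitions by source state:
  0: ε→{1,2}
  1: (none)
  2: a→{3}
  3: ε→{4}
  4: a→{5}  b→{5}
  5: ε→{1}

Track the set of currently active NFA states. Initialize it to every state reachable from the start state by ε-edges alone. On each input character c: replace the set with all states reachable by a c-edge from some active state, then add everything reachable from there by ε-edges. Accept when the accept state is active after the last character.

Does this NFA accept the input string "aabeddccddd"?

start: ε-closure({0}) = {0,1,2}
'a' @ 1: {3,4}
'a' @ 2: {1,5}  [accepting]
'b' @ 3: {}  — no active states
rest 'eddccddd' ignored (set empty)
end set {} — state 1 not in

Answer: REJECT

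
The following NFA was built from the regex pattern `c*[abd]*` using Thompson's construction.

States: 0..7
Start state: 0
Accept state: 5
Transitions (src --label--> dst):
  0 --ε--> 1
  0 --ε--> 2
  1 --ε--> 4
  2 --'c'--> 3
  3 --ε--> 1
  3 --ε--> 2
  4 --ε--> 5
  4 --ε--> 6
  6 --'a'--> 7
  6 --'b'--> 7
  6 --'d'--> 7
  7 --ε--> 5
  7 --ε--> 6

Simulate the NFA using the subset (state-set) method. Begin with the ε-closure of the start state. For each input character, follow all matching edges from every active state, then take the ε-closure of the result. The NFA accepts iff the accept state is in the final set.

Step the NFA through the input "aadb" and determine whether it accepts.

S₀ = ε-closure({0}) = {0,1,2,4,5,6}
'a' @ 1: {5,6,7}  [accepting]
'a' @ 2: {5,6,7}  [accepting]
'd' @ 3: {5,6,7}  [accepting]
'b' @ 4: {5,6,7}  [accepting]
after full input: {5,6,7}  (accept=5 in)

Answer: ACCEPT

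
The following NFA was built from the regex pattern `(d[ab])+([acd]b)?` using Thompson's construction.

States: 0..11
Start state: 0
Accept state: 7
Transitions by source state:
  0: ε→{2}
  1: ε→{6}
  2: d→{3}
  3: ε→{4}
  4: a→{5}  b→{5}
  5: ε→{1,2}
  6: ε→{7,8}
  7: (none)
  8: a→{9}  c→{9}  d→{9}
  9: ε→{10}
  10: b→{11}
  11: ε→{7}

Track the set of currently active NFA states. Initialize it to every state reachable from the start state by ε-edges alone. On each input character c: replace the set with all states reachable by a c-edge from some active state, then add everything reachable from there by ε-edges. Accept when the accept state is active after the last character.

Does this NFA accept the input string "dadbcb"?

initial (ε-close {0}): {0,2}
'd' @ 1: {3,4}
'a' @ 2: {1,2,5,6,7,8}  (accept∈set)
'd' @ 3: {3,4,9,10}
'b' @ 4: {1,2,5,6,7,8,11}  (accept∈set)
'c' @ 5: {9,10}
'b' @ 6: {7,11}  (accept∈set)
end set {7,11} — state 7 in

Answer: ACCEPT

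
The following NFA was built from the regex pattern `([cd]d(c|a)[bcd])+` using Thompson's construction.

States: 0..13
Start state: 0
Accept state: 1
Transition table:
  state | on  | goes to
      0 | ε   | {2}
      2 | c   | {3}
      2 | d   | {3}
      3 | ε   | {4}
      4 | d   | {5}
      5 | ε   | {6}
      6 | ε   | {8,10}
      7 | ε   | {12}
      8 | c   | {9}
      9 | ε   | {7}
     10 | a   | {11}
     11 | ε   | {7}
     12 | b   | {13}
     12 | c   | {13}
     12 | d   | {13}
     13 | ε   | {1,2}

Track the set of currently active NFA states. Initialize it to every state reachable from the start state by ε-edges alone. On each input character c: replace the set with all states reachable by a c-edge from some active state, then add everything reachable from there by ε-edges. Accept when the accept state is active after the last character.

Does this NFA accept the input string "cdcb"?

Answer: ACCEPT

Trace:
start: ε-closure({0}) = {0,2}
'c' @ 1: {3,4}
'd' @ 2: {5,6,8,10}
'c' @ 3: {7,9,12}
'b' @ 4: {1,2,13}  ✓accept
end set {1,2,13} — state 1 in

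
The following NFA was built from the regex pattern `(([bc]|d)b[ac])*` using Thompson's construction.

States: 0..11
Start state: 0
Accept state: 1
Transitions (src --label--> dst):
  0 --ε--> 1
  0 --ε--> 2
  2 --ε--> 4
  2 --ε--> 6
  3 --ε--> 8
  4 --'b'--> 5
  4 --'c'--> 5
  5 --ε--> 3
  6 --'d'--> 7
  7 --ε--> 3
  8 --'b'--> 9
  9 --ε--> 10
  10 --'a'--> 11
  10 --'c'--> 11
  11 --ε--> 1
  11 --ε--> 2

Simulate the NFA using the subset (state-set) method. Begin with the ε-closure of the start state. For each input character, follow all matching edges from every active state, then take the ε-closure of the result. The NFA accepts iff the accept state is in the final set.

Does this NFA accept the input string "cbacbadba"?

Answer: ACCEPT

Derivation:
initial (ε-close {0}): {0,1,2,4,6}
'c' @ 1: {3,5,8}
'b' @ 2: {9,10}
'a' @ 3: {1,2,4,6,11}  [accepting]
'c' @ 4: {3,5,8}
'b' @ 5: {9,10}
'a' @ 6: {1,2,4,6,11}  [accepting]
'd' @ 7: {3,7,8}
'b' @ 8: {9,10}
'a' @ 9: {1,2,4,6,11}  [accepting]
final: {1,2,4,6,11}; accept 1 in set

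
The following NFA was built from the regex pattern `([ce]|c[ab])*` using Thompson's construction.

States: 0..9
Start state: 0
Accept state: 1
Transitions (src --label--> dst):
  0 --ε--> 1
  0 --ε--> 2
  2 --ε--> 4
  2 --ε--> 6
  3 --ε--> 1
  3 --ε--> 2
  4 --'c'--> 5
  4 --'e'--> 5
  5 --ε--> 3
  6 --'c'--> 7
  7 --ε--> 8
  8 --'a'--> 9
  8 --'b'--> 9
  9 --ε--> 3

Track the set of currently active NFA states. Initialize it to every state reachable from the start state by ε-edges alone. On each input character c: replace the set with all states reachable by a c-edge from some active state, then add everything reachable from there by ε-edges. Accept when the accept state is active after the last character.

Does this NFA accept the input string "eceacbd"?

Answer: REJECT

Steps:
start: ε-closure({0}) = {0,1,2,4,6}
'e' @ 1: {1,2,3,4,5,6}  [accepting]
'c' @ 2: {1,2,3,4,5,6,7,8}  [accepting]
'e' @ 3: {1,2,3,4,5,6}  [accepting]
'a' @ 4: {}  — dead — no transitions
rest 'cbd' ignored (set empty)
after full input: {}  (accept=1 not in)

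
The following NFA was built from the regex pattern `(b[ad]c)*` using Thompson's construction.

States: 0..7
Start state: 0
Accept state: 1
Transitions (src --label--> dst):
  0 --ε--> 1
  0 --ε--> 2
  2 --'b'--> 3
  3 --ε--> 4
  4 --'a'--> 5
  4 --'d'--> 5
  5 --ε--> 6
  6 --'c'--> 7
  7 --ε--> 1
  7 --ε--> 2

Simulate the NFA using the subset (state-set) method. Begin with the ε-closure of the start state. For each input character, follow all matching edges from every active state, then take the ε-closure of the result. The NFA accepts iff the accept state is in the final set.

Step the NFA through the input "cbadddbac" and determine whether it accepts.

Answer: REJECT

Steps:
initial (ε-close {0}): {0,1,2}
'c' @ 1: {}  — dead — no transitions
rest 'badddbac' ignored (set empty)
end set {} — state 1 not in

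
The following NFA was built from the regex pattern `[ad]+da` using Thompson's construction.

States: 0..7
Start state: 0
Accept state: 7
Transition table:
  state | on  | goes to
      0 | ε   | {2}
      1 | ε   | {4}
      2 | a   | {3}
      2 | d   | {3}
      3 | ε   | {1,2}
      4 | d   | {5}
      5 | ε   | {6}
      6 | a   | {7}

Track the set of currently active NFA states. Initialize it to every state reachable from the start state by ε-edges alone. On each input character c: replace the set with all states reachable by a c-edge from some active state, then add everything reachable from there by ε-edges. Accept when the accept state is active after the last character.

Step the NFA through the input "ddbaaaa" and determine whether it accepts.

S₀ = ε-closure({0}) = {0,2}
'd' @ 1: {1,2,3,4}
'd' @ 2: {1,2,3,4,5,6}
'b' @ 3: {}  — state set empty
rest 'aaaa' ignored (set empty)
end set {} — state 7 not in

Answer: REJECT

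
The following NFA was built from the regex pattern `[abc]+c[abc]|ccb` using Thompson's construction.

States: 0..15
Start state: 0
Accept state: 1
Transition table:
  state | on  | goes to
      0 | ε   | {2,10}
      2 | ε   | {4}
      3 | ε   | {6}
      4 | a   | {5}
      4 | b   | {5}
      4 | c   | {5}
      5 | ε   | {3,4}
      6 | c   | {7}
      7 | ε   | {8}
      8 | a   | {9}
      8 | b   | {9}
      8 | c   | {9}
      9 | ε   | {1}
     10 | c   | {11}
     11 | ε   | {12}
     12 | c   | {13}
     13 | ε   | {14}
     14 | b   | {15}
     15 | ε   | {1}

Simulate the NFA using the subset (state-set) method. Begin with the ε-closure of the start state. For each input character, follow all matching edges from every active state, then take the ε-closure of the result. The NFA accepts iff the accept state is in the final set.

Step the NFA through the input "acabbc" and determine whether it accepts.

Answer: REJECT

Trace:
initial (ε-close {0}): {0,2,4,10}
'a' @ 1: {3,4,5,6}
'c' @ 2: {3,4,5,6,7,8}
'a' @ 3: {1,3,4,5,6,9}  ✓accept
'b' @ 4: {3,4,5,6}
'b' @ 5: {3,4,5,6}
'c' @ 6: {3,4,5,6,7,8}
final: {3,4,5,6,7,8}; accept 1 not in set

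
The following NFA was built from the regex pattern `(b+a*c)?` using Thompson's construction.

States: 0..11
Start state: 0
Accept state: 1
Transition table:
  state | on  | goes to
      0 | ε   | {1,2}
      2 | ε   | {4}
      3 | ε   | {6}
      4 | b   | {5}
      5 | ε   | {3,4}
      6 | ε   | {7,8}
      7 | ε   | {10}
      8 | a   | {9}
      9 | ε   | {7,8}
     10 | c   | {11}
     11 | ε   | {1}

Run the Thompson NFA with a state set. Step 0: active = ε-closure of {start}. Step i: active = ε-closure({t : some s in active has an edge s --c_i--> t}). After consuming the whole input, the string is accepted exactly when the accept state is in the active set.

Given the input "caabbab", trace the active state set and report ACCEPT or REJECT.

initial (ε-close {0}): {0,1,2,4}
'c' @ 1: {}  — state set empty
rest 'aabbab' ignored (set empty)
after full input: {}  (accept=1 not in)

Answer: REJECT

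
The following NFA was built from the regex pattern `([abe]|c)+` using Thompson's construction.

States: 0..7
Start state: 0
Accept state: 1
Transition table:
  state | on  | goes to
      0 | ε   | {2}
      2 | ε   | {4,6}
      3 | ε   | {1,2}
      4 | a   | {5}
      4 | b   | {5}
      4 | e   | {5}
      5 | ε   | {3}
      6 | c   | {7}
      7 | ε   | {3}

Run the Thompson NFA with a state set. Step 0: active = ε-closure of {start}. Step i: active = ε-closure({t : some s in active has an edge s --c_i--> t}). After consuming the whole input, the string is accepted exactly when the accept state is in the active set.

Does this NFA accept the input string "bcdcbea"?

start: ε-closure({0}) = {0,2,4,6}
'b' @ 1: {1,2,3,4,5,6}  (accept∈set)
'c' @ 2: {1,2,3,4,6,7}  (accept∈set)
'd' @ 3: {}  — no active states
rest 'cbea' ignored (set empty)
after full input: {}  (accept=1 not in)

Answer: REJECT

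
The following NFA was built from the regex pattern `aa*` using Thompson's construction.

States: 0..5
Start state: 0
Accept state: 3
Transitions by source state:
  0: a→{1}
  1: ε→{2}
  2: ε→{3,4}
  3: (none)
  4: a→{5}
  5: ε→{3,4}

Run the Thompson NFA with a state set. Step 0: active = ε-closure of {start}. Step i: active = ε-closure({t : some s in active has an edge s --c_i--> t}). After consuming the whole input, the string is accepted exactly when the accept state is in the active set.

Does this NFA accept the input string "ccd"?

Answer: REJECT

Steps:
initial (ε-close {0}): {0}
'c' @ 1: {}  — state set empty
rest 'cd' ignored (set empty)
end set {} — state 3 not in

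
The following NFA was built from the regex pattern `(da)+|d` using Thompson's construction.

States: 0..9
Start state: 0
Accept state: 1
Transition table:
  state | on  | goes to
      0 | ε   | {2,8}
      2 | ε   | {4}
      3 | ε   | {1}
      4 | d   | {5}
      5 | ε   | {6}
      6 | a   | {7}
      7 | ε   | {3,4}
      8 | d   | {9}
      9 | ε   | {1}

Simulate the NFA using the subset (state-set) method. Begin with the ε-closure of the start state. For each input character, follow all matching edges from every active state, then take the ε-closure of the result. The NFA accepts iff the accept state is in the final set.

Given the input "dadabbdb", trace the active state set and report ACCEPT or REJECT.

S₀ = ε-closure({0}) = {0,2,4,8}
'd' @ 1: {1,5,6,9}  (accept∈set)
'a' @ 2: {1,3,4,7}  (accept∈set)
'd' @ 3: {5,6}
'a' @ 4: {1,3,4,7}  (accept∈set)
'b' @ 5: {}  — no active states
rest 'bdb' ignored (set empty)
end set {} — state 1 not in

Answer: REJECT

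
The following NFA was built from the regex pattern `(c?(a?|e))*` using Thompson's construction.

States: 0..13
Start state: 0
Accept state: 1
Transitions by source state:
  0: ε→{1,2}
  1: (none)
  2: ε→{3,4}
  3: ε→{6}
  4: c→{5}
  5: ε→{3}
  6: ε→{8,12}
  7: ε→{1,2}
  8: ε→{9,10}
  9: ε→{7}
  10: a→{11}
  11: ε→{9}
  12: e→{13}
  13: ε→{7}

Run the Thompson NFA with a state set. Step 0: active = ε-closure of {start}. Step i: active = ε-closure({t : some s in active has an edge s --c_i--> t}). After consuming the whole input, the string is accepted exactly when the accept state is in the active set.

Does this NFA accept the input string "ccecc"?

Answer: ACCEPT

Derivation:
S₀ = ε-closure({0}) = {0,1,2,3,4,6,7,8,9,10,12}
'c' @ 1: {1,2,3,4,5,6,7,8,9,10,12}  (accept∈set)
'c' @ 2: {1,2,3,4,5,6,7,8,9,10,12}  (accept∈set)
'e' @ 3: {1,2,3,4,6,7,8,9,10,12,13}  (accept∈set)
'c' @ 4: {1,2,3,4,5,6,7,8,9,10,12}  (accept∈set)
'c' @ 5: {1,2,3,4,5,6,7,8,9,10,12}  (accept∈set)
after full input: {1,2,3,4,5,6,7,8,9,10,12}  (accept=1 in)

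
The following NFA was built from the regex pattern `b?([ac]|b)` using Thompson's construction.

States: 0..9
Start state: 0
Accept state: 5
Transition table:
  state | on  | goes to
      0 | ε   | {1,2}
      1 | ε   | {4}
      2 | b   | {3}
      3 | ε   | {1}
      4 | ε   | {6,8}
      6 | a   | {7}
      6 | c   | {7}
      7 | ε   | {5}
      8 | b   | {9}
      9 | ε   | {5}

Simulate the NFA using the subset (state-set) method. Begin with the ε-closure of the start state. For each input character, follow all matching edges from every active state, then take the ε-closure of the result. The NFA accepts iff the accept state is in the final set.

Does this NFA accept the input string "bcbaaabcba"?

Answer: REJECT

Trace:
S₀ = ε-closure({0}) = {0,1,2,4,6,8}
'b' @ 1: {1,3,4,5,6,8,9}  [accepting]
'c' @ 2: {5,7}  [accepting]
'b' @ 3: {}  — dead — no transitions
rest 'aaabcba' ignored (set empty)
end set {} — state 5 not in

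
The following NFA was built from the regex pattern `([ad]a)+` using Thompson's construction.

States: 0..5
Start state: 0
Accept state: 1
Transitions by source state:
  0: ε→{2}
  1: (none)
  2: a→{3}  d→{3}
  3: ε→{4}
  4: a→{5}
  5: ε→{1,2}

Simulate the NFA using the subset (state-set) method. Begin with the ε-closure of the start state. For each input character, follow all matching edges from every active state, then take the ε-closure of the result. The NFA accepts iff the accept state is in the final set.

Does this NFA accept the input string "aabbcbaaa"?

S₀ = ε-closure({0}) = {0,2}
'a' @ 1: {3,4}
'a' @ 2: {1,2,5}  ✓accept
'b' @ 3: {}  — dead — no transitions
rest 'bcbaaa' ignored (set empty)
final: {}; accept 1 not in set

Answer: REJECT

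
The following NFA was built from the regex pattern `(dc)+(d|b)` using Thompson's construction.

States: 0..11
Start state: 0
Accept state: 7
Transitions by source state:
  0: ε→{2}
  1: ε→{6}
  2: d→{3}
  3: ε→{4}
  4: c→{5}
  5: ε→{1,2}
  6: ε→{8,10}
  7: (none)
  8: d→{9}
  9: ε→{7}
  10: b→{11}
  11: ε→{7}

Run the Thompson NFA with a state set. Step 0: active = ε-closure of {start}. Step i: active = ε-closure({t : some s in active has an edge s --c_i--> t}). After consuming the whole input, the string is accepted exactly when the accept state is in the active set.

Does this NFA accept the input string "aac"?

Answer: REJECT

Steps:
start: ε-closure({0}) = {0,2}
'a' @ 1: {}  — dead — no transitions
rest 'ac' ignored (set empty)
final: {}; accept 7 not in set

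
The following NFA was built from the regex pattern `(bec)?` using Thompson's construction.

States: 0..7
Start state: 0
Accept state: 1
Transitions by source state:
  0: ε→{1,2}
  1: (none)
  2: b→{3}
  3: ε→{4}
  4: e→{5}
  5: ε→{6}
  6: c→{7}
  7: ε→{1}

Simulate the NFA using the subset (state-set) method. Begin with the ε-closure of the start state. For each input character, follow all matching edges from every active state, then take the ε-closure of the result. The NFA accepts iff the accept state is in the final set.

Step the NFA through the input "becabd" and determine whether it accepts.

S₀ = ε-closure({0}) = {0,1,2}
'b' @ 1: {3,4}
'e' @ 2: {5,6}
'c' @ 3: {1,7}  [accepting]
'a' @ 4: {}  — state set empty
rest 'bd' ignored (set empty)
final: {}; accept 1 not in set

Answer: REJECT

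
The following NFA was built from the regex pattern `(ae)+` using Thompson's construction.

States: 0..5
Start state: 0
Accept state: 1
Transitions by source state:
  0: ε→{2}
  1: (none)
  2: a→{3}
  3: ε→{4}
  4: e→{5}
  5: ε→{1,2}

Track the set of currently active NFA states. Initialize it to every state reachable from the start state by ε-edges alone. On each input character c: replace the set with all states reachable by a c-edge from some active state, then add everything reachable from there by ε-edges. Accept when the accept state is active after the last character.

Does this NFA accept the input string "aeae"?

Answer: ACCEPT

Derivation:
start: ε-closure({0}) = {0,2}
'a' @ 1: {3,4}
'e' @ 2: {1,2,5}  (accept∈set)
'a' @ 3: {3,4}
'e' @ 4: {1,2,5}  (accept∈set)
final: {1,2,5}; accept 1 in set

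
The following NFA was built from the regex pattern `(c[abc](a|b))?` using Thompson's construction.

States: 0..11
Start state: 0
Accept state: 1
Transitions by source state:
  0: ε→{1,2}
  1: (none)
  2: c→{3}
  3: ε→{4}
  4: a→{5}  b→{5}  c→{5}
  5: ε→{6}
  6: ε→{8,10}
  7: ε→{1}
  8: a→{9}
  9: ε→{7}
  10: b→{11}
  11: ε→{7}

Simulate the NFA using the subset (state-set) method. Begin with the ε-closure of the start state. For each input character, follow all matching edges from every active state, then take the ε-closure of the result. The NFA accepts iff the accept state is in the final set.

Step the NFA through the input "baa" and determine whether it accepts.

Answer: REJECT

Trace:
start: ε-closure({0}) = {0,1,2}
'b' @ 1: {}  — dead — no transitions
rest 'aa' ignored (set empty)
after full input: {}  (accept=1 not in)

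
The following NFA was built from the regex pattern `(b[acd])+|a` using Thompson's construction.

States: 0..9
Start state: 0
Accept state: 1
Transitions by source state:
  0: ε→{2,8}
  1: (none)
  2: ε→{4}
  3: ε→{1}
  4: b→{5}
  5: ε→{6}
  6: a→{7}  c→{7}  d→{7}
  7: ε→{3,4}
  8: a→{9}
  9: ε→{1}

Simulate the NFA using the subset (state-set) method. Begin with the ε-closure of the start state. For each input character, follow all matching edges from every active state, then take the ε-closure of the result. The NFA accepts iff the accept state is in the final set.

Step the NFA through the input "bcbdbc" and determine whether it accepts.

Answer: ACCEPT

Steps:
S₀ = ε-closure({0}) = {0,2,4,8}
'b' @ 1: {5,6}
'c' @ 2: {1,3,4,7}  (accept∈set)
'b' @ 3: {5,6}
'd' @ 4: {1,3,4,7}  (accept∈set)
'b' @ 5: {5,6}
'c' @ 6: {1,3,4,7}  (accept∈set)
end set {1,3,4,7} — state 1 in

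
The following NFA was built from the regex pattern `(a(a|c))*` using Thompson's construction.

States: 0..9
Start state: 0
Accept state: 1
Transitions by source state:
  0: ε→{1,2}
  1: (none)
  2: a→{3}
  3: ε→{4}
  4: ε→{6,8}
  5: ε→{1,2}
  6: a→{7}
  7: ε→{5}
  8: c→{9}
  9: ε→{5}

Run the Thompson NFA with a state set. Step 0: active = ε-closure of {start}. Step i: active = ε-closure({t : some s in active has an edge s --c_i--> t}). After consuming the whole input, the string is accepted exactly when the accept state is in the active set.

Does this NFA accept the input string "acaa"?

Answer: ACCEPT

Trace:
initial (ε-close {0}): {0,1,2}
'a' @ 1: {3,4,6,8}
'c' @ 2: {1,2,5,9}  (accept∈set)
'a' @ 3: {3,4,6,8}
'a' @ 4: {1,2,5,7}  (accept∈set)
final: {1,2,5,7}; accept 1 in set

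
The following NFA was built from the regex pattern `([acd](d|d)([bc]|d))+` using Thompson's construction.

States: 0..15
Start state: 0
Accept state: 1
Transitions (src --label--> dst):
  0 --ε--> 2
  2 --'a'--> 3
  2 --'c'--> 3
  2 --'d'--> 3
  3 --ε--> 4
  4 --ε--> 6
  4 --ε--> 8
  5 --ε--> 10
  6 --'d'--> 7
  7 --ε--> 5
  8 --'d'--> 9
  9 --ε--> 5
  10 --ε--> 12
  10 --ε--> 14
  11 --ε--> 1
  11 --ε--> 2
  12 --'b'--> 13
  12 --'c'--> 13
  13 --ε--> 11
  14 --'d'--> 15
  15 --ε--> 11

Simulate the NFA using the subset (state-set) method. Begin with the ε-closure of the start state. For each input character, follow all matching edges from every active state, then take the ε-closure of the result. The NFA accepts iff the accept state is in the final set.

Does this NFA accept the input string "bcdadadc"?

Answer: REJECT

Steps:
start: ε-closure({0}) = {0,2}
'b' @ 1: {}  — no active states
rest 'cdadadc' ignored (set empty)
final: {}; accept 1 not in set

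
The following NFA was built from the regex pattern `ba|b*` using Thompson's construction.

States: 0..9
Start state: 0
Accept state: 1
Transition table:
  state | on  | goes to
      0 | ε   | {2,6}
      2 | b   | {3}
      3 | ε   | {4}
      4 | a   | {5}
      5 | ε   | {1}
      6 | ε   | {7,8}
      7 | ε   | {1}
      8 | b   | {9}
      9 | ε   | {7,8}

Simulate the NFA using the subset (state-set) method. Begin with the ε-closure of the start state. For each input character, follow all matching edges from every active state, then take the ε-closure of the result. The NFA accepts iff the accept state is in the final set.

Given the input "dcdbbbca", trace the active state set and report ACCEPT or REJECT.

initial (ε-close {0}): {0,1,2,6,7,8}
'd' @ 1: {}  — no active states
rest 'cdbbbca' ignored (set empty)
after full input: {}  (accept=1 not in)

Answer: REJECT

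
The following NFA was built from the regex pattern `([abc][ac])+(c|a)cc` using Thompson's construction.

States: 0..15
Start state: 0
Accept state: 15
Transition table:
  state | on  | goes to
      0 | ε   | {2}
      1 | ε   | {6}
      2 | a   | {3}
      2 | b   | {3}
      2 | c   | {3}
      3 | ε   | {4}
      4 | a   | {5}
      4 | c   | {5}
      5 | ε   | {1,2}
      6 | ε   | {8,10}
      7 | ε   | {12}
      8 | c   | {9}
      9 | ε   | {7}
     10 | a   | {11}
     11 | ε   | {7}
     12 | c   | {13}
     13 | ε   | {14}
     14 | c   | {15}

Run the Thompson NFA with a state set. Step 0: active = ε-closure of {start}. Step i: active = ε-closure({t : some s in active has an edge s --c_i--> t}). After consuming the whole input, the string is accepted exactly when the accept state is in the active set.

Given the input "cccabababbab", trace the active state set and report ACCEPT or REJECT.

Answer: REJECT

Trace:
start: ε-closure({0}) = {0,2}
'c' @ 1: {3,4}
'c' @ 2: {1,2,5,6,8,10}
'c' @ 3: {3,4,7,9,12}
'a' @ 4: {1,2,5,6,8,10}
'b' @ 5: {3,4}
'a' @ 6: {1,2,5,6,8,10}
'b' @ 7: {3,4}
'a' @ 8: {1,2,5,6,8,10}
'b' @ 9: {3,4}
'b' @ 10: {}  — state set empty
rest 'ab' ignored (set empty)
final: {}; accept 15 not in set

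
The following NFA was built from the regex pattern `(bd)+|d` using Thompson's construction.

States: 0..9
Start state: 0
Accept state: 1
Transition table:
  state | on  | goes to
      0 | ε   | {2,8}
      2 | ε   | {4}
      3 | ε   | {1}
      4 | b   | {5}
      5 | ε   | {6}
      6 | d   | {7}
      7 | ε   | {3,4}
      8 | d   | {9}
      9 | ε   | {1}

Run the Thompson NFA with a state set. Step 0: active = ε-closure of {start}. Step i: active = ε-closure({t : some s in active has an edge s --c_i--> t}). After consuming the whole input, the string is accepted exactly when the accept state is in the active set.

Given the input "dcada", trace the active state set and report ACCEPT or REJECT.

Answer: REJECT

Derivation:
start: ε-closure({0}) = {0,2,4,8}
'd' @ 1: {1,9}  (accept∈set)
'c' @ 2: {}  — dead — no transitions
rest 'ada' ignored (set empty)
after full input: {}  (accept=1 not in)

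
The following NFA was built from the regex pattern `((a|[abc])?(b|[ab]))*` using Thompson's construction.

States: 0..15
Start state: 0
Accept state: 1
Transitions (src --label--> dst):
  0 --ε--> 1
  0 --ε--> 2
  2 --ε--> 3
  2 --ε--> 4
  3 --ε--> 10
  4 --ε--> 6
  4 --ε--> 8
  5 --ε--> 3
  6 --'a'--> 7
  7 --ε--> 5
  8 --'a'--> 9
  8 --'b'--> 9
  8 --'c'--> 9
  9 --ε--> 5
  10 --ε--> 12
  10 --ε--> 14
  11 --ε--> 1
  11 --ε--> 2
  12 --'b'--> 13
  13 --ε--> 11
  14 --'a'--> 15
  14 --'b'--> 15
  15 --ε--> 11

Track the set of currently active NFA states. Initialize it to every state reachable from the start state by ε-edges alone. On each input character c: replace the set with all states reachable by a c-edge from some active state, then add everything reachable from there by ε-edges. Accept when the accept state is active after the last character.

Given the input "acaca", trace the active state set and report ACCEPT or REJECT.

S₀ = ε-closure({0}) = {0,1,2,3,4,6,8,10,12,14}
'a' @ 1: {1,2,3,4,5,6,7,8,9,10,11,12,14,15}  ✓accept
'c' @ 2: {3,5,9,10,12,14}
'a' @ 3: {1,2,3,4,6,8,10,11,12,14,15}  ✓accept
'c' @ 4: {3,5,9,10,12,14}
'a' @ 5: {1,2,3,4,6,8,10,11,12,14,15}  ✓accept
final: {1,2,3,4,6,8,10,11,12,14,15}; accept 1 in set

Answer: ACCEPT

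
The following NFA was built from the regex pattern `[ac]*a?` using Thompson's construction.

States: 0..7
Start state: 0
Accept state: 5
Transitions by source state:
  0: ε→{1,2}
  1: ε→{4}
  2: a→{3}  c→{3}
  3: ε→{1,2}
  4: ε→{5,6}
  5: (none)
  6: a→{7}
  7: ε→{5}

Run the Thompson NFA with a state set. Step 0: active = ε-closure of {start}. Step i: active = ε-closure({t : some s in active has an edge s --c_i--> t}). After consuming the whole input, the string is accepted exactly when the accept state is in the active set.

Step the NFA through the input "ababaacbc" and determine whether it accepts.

start: ε-closure({0}) = {0,1,2,4,5,6}
'a' @ 1: {1,2,3,4,5,6,7}  ✓accept
'b' @ 2: {}  — dead — no transitions
rest 'abaacbc' ignored (set empty)
end set {} — state 5 not in

Answer: REJECT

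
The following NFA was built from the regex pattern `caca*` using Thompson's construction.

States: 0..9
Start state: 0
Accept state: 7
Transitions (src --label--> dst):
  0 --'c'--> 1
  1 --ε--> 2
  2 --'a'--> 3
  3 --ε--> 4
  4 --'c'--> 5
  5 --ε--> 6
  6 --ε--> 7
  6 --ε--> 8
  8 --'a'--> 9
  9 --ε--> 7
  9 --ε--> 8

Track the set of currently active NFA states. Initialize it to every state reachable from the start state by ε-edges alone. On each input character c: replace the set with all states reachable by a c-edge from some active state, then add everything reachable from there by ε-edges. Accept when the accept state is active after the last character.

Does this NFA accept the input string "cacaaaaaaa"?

Answer: ACCEPT

Derivation:
start: ε-closure({0}) = {0}
'c' @ 1: {1,2}
'a' @ 2: {3,4}
'c' @ 3: {5,6,7,8}  [accepting]
'a' @ 4: {7,8,9}  [accepting]
'a' @ 5: {7,8,9}  [accepting]
'a' @ 6: {7,8,9}  [accepting]
'a' @ 7: {7,8,9}  [accepting]
'a' @ 8: {7,8,9}  [accepting]
'a' @ 9: {7,8,9}  [accepting]
'a' @ 10: {7,8,9}  [accepting]
final: {7,8,9}; accept 7 in set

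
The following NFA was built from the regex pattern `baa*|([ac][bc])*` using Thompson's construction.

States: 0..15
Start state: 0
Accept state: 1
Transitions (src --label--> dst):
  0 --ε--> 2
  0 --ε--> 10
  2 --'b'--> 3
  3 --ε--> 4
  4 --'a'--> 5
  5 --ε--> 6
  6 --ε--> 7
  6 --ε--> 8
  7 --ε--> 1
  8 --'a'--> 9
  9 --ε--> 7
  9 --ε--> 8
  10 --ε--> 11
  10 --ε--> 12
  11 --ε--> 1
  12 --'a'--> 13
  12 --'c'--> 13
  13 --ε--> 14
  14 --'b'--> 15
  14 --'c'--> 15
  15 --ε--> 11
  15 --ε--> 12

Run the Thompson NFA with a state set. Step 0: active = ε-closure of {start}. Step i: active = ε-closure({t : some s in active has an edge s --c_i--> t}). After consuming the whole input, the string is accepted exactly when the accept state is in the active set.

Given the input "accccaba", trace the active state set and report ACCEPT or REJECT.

S₀ = ε-closure({0}) = {0,1,2,10,11,12}
'a' @ 1: {13,14}
'c' @ 2: {1,11,12,15}  [accepting]
'c' @ 3: {13,14}
'c' @ 4: {1,11,12,15}  [accepting]
'c' @ 5: {13,14}
'a' @ 6: {}  — dead — no transitions
rest 'ba' ignored (set empty)
after full input: {}  (accept=1 not in)

Answer: REJECT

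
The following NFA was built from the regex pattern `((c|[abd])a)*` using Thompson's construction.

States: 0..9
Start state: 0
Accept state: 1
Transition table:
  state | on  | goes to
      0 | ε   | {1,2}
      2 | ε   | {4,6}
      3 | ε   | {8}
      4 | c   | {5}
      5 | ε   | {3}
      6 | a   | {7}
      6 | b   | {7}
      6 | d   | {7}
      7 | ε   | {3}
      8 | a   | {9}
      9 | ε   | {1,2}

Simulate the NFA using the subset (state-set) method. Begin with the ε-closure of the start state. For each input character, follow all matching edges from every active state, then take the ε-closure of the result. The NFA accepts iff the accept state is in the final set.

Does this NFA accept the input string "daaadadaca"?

Answer: ACCEPT

Trace:
S₀ = ε-closure({0}) = {0,1,2,4,6}
'd' @ 1: {3,7,8}
'a' @ 2: {1,2,4,6,9}  [accepting]
'a' @ 3: {3,7,8}
'a' @ 4: {1,2,4,6,9}  [accepting]
'd' @ 5: {3,7,8}
'a' @ 6: {1,2,4,6,9}  [accepting]
'd' @ 7: {3,7,8}
'a' @ 8: {1,2,4,6,9}  [accepting]
'c' @ 9: {3,5,8}
'a' @ 10: {1,2,4,6,9}  [accepting]
after full input: {1,2,4,6,9}  (accept=1 in)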